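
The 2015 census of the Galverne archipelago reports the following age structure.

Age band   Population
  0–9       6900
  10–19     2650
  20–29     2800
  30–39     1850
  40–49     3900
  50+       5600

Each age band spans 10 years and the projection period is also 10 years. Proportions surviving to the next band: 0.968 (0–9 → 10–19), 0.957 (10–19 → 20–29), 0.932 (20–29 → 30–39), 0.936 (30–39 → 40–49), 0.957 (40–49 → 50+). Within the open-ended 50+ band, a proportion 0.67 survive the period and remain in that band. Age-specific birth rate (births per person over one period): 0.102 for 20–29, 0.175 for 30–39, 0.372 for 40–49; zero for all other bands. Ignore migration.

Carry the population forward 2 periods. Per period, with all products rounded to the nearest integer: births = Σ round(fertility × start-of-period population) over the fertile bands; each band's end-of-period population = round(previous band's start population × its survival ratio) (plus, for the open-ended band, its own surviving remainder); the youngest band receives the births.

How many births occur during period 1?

2061

Period 1:
Births: 2800 × 0.102 = 286, 1850 × 0.175 = 324, 3900 × 0.372 = 1451 ⇒ total 2061
10–19: 6900 × 0.968 = 6679
20–29: 2650 × 0.957 = 2536
30–39: 2800 × 0.932 = 2610
40–49: 1850 × 0.936 = 1732
50+: 3900 × 0.957 + 5600 × 0.67 = 3732 + 3752 = 7484
Giving 2061 / 6679 / 2536 / 2610 / 1732 / 7484.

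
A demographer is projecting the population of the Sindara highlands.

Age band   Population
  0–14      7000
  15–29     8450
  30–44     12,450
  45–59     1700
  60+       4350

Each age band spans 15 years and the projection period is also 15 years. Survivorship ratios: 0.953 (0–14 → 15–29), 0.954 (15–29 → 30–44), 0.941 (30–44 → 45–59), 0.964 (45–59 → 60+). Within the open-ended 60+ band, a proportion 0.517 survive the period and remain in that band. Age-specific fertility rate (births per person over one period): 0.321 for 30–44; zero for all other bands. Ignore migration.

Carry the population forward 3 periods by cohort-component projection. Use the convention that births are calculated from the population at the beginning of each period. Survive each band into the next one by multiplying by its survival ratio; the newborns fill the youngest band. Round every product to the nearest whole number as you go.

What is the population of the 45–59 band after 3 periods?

Numbering the bands 1..5 from youngest to oldest:
— Period 1 —
Births: 12450 × 0.321 = 3996
Band 2: 7000 × 0.953 = 6671
Band 3: 8450 × 0.954 = 8061
Band 4: 12450 × 0.941 = 11715
Band 5: 1700 × 0.964 + 4350 × 0.517 = 1639 + 2249 = 3888
→ [3996, 6671, 8061, 11715, 3888]
— Period 2 —
Births: 8061 × 0.321 = 2588
Band 2: 3996 × 0.953 = 3808
Band 3: 6671 × 0.954 = 6364
Band 4: 8061 × 0.941 = 7585
Band 5: 11715 × 0.964 + 3888 × 0.517 = 11293 + 2010 = 13303
→ [2588, 3808, 6364, 7585, 13303]
— Period 3 —
Births: 6364 × 0.321 = 2043
Band 2: 2588 × 0.953 = 2466
Band 3: 3808 × 0.954 = 3633
Band 4: 6364 × 0.941 = 5989
Band 5: 7585 × 0.964 + 13303 × 0.517 = 7312 + 6878 = 14190
→ [2043, 2466, 3633, 5989, 14190]

5989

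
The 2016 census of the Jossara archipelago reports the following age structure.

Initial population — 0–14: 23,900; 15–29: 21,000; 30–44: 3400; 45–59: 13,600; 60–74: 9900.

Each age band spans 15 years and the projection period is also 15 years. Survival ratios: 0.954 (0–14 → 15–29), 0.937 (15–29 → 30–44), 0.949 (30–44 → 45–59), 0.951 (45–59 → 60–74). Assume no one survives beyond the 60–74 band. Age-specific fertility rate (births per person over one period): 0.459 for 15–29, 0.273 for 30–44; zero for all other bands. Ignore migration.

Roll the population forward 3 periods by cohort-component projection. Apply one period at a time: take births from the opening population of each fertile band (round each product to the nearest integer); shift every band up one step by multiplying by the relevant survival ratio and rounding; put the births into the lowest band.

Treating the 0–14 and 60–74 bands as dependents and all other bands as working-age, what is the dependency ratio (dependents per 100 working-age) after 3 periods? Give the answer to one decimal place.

Numbering the bands 1..5 from youngest to oldest:
Period 1:
Births: 21000 * 0.459 = 9639 ; 3400 * 0.273 = 928 — total 10567
Band 2: 23900 * 0.954 = 22801
Band 3: 21000 * 0.937 = 19677
Band 4: 3400 * 0.949 = 3227
Band 5: 13600 * 0.951 = 12934
→ [10567, 22801, 19677, 3227, 12934]
Period 2:
Births: 22801 * 0.459 = 10466 ; 19677 * 0.273 = 5372 — total 15838
Band 2: 10567 * 0.954 = 10081
Band 3: 22801 * 0.937 = 21365
Band 4: 19677 * 0.949 = 18673
Band 5: 3227 * 0.951 = 3069
→ [15838, 10081, 21365, 18673, 3069]
Period 3:
Births: 10081 * 0.459 = 4627 ; 21365 * 0.273 = 5833 — total 10460
Band 2: 15838 * 0.954 = 15109
Band 3: 10081 * 0.937 = 9446
Band 4: 21365 * 0.949 = 20275
Band 5: 18673 * 0.951 = 17758
→ [10460, 15109, 9446, 20275, 17758]
Dependents (band 0–14 + band 60–74) = 10460 + 17758 = 28218; working-age = 44830; ratio = 28218/44830 × 100 = 62.9

62.9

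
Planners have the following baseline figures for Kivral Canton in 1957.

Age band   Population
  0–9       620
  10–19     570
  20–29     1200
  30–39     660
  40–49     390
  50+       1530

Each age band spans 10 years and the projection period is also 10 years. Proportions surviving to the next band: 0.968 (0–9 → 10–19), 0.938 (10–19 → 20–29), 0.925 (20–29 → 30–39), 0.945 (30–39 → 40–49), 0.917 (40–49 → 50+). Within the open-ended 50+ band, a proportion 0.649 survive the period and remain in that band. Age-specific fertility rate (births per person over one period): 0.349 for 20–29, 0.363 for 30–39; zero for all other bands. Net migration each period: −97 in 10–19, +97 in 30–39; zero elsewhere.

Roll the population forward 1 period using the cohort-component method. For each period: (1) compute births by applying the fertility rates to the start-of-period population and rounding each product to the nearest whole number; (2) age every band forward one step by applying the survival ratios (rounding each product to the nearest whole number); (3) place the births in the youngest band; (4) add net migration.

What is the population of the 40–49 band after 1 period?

624

Call the groups 1 to 6, youngest first.
After projecting period 1:
Births: 1200 * 0.349 = 419 ; 660 * 0.363 = 240 → 659
Group 2: 620 * 0.968 = 600
Group 3: 570 * 0.938 = 535
Group 4: 1200 * 0.925 = 1110
Group 5: 660 * 0.945 = 624
Group 6: 390 * 0.917 + 1530 * 0.649 = 358 + 993 = 1351
Net migration: Group 2 − 97 → 503; Group 4 + 97 → 1207
→ [659, 503, 535, 1207, 624, 1351]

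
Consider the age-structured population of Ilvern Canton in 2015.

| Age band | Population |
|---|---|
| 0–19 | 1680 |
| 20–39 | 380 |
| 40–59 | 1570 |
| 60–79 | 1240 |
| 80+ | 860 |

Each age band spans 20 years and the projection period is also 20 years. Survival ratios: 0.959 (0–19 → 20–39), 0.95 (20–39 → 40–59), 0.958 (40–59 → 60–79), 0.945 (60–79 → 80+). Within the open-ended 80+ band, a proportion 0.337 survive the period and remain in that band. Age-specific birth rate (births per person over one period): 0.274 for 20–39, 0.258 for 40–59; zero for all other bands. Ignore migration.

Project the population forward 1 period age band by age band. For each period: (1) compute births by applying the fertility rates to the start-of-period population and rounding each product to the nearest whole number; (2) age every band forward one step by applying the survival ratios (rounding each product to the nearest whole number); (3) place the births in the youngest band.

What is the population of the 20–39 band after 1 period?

1611

Numbering the bands 1..5 from youngest to oldest:
After projecting period 1:
Births: 380 × 0.274 = 104  |  1570 × 0.258 = 405 → total 509
Band 2: 1680 × 0.959 = 1611
Band 3: 380 × 0.95 = 361
Band 4: 1570 × 0.958 = 1504
Band 5: 1240 × 0.945 + 860 × 0.337 = 1172 + 290 = 1462
Giving 509 / 1611 / 361 / 1504 / 1462.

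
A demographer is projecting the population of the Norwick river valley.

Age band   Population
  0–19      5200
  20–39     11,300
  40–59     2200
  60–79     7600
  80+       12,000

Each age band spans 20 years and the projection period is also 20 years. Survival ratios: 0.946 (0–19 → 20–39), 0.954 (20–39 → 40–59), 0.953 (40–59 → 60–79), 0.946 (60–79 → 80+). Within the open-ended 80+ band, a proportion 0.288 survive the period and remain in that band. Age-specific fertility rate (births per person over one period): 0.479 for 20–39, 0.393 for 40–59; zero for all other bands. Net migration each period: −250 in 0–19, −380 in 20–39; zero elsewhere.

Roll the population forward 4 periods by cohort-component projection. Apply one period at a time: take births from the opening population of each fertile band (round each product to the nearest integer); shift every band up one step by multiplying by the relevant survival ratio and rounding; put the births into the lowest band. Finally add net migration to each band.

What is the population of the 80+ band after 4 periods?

[period 1]
Births: 11300 × 0.479 = 5413  |  2200 × 0.393 = 865 → 6278
20–39: 5200 × 0.946 = 4919
40–59: 11300 × 0.954 = 10780
60–79: 2200 × 0.953 = 2097
80+: 7600 × 0.946 + 12000 × 0.288 = 7190 + 3456 = 10646
Net migration: 0–19 − 250 → 6028; 20–39 − 380 → 4539
Population now: 0–19=6028, 20–39=4539, 40–59=10780, 60–79=2097, 80+=10646
[period 2]
Births: 4539 × 0.479 = 2174  |  10780 × 0.393 = 4237 → 6411
20–39: 6028 × 0.946 = 5702
40–59: 4539 × 0.954 = 4330
60–79: 10780 × 0.953 = 10273
80+: 2097 × 0.946 + 10646 × 0.288 = 1984 + 3066 = 5050
Net migration: 0–19 − 250 → 6161; 20–39 − 380 → 5322
Population now: 0–19=6161, 20–39=5322, 40–59=4330, 60–79=10273, 80+=5050
[period 3]
Births: 5322 × 0.479 = 2549  |  4330 × 0.393 = 1702 → 4251
20–39: 6161 × 0.946 = 5828
40–59: 5322 × 0.954 = 5077
60–79: 4330 × 0.953 = 4126
80+: 10273 × 0.946 + 5050 × 0.288 = 9718 + 1454 = 11172
Net migration: 0–19 − 250 → 4001; 20–39 − 380 → 5448
Population now: 0–19=4001, 20–39=5448, 40–59=5077, 60–79=4126, 80+=11172
[period 4]
Births: 5448 × 0.479 = 2610  |  5077 × 0.393 = 1995 → 4605
20–39: 4001 × 0.946 = 3785
40–59: 5448 × 0.954 = 5197
60–79: 5077 × 0.953 = 4838
80+: 4126 × 0.946 + 11172 × 0.288 = 3903 + 3218 = 7121
Net migration: 0–19 − 250 → 4355; 20–39 − 380 → 3405
Population now: 0–19=4355, 20–39=3405, 40–59=5197, 60–79=4838, 80+=7121

7121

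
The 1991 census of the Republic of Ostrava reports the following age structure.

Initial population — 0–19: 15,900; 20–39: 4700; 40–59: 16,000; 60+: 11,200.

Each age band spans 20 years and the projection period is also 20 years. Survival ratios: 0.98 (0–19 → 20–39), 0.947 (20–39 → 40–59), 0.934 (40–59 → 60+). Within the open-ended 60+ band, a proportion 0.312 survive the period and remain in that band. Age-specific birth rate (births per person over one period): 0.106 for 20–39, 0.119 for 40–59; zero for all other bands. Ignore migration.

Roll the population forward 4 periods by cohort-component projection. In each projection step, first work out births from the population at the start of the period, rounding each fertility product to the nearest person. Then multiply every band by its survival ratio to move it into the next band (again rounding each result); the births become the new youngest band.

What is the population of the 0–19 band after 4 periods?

492

Numbering the groups 1..4 from youngest to oldest:
Period 1.
Births: 4700 × 0.106 = 498  |  16000 × 0.119 = 1904 — total 2402
Group 2: 15900 × 0.98 = 15582
Group 3: 4700 × 0.947 = 4451
Group 4: 16000 × 0.934 + 11200 × 0.312 = 14944 + 3494 = 18438
→ [2402, 15582, 4451, 18438]
Period 2.
Births: 15582 × 0.106 = 1652  |  4451 × 0.119 = 530 — total 2182
Group 2: 2402 × 0.98 = 2354
Group 3: 15582 × 0.947 = 14756
Group 4: 4451 × 0.934 + 18438 × 0.312 = 4157 + 5753 = 9910
→ [2182, 2354, 14756, 9910]
Period 3.
Births: 2354 × 0.106 = 250  |  14756 × 0.119 = 1756 — total 2006
Group 2: 2182 × 0.98 = 2138
Group 3: 2354 × 0.947 = 2229
Group 4: 14756 × 0.934 + 9910 × 0.312 = 13782 + 3092 = 16874
→ [2006, 2138, 2229, 16874]
Period 4.
Births: 2138 × 0.106 = 227  |  2229 × 0.119 = 265 — total 492
Group 2: 2006 × 0.98 = 1966
Group 3: 2138 × 0.947 = 2025
Group 4: 2229 × 0.934 + 16874 × 0.312 = 2082 + 5265 = 7347
→ [492, 1966, 2025, 7347]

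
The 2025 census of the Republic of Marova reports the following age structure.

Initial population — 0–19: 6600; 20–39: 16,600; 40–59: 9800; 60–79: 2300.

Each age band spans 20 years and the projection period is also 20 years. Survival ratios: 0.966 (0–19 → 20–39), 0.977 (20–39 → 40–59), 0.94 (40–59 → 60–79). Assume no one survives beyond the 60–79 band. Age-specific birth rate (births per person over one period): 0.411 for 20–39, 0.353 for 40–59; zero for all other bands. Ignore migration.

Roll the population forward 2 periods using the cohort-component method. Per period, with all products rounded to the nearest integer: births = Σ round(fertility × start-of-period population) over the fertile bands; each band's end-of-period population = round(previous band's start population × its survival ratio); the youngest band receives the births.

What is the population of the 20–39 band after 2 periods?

Call the groups 1 to 4, youngest first.
[period 1]
Births: 16600 * 0.411 = 6823 ; 9800 * 0.353 = 3459 → total 10282
Group 2: 6600 * 0.966 = 6376
Group 3: 16600 * 0.977 = 16218
Group 4: 9800 * 0.94 = 9212
Giving 10282 / 6376 / 16218 / 9212.
[period 2]
Births: 6376 * 0.411 = 2621 ; 16218 * 0.353 = 5725 → total 8346
Group 2: 10282 * 0.966 = 9932
Group 3: 6376 * 0.977 = 6229
Group 4: 16218 * 0.94 = 15245
Giving 8346 / 9932 / 6229 / 15245.

9932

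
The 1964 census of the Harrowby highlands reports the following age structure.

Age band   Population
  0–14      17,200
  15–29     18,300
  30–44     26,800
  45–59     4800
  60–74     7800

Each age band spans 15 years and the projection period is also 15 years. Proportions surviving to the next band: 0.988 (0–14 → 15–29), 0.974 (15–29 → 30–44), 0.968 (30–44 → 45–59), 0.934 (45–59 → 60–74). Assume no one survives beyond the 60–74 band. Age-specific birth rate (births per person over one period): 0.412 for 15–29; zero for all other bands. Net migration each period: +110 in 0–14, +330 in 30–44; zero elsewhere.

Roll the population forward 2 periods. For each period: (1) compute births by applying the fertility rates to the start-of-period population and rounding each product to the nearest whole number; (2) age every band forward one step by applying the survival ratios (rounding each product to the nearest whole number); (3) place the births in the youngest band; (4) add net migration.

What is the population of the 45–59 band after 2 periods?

17573

— Period 1 —
Births: 18300 * 0.412 = 7540
15–29: 17200 * 0.988 = 16994
30–44: 18300 * 0.974 = 17824
45–59: 26800 * 0.968 = 25942
60–74: 4800 * 0.934 = 4483
Net migration: 0–14 + 110 → 7650; 30–44 + 330 → 18154
→ [7650, 16994, 18154, 25942, 4483]
— Period 2 —
Births: 16994 * 0.412 = 7002
15–29: 7650 * 0.988 = 7558
30–44: 16994 * 0.974 = 16552
45–59: 18154 * 0.968 = 17573
60–74: 25942 * 0.934 = 24230
Net migration: 0–14 + 110 → 7112; 30–44 + 330 → 16882
→ [7112, 7558, 16882, 17573, 24230]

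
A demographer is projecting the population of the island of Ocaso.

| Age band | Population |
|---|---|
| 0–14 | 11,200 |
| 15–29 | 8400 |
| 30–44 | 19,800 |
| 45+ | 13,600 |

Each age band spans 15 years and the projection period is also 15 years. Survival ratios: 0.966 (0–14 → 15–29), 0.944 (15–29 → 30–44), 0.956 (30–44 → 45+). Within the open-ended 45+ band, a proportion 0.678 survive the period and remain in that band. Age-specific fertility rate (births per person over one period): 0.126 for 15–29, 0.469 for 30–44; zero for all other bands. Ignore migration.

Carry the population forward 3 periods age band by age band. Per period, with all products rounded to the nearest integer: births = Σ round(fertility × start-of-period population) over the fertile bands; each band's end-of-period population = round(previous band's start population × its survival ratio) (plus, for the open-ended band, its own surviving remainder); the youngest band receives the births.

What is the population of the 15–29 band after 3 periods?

4909

(Groups numbered youngest = 1 to oldest = 4.)
— Period 1 —
Births: 8400 * 0.126 = 1058  |  19800 * 0.469 = 9286 → total 10344
Group 2: 11200 * 0.966 = 10819
Group 3: 8400 * 0.944 = 7930
Group 4: 19800 * 0.956 + 13600 * 0.678 = 18929 + 9221 = 28150
End of period: [10344, 10819, 7930, 28150]
— Period 2 —
Births: 10819 * 0.126 = 1363  |  7930 * 0.469 = 3719 → total 5082
Group 2: 10344 * 0.966 = 9992
Group 3: 10819 * 0.944 = 10213
Group 4: 7930 * 0.956 + 28150 * 0.678 = 7581 + 19086 = 26667
End of period: [5082, 9992, 10213, 26667]
— Period 3 —
Births: 9992 * 0.126 = 1259  |  10213 * 0.469 = 4790 → total 6049
Group 2: 5082 * 0.966 = 4909
Group 3: 9992 * 0.944 = 9432
Group 4: 10213 * 0.956 + 26667 * 0.678 = 9764 + 18080 = 27844
End of period: [6049, 4909, 9432, 27844]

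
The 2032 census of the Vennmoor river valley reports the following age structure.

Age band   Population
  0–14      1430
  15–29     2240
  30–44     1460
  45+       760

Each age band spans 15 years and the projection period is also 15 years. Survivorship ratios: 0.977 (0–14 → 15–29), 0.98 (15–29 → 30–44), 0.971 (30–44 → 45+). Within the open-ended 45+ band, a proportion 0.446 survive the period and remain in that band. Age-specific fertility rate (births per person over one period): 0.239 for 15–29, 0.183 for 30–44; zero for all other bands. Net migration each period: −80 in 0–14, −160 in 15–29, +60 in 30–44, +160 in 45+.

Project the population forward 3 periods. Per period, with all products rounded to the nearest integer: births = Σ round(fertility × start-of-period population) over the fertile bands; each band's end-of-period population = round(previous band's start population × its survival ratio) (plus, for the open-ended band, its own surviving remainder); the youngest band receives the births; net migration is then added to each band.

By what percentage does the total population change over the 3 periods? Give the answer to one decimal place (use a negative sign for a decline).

(Groups numbered youngest = 1 to oldest = 4.)
— Period 1 —
Births: 2240 * 0.239 = 535, 1460 * 0.183 = 267 ⇒ total 802
Group 2: 1430 * 0.977 = 1397
Group 3: 2240 * 0.98 = 2195
Group 4: 1460 * 0.971 + 760 * 0.446 = 1418 + 339 = 1757
Net migration: Group 1 − 80 → 722; Group 2 − 160 → 1237; Group 3 + 60 → 2255; Group 4 + 160 → 1917
End of period: [722, 1237, 2255, 1917]
— Period 2 —
Births: 1237 * 0.239 = 296, 2255 * 0.183 = 413 ⇒ total 709
Group 2: 722 * 0.977 = 705
Group 3: 1237 * 0.98 = 1212
Group 4: 2255 * 0.971 + 1917 * 0.446 = 2190 + 855 = 3045
Net migration: Group 1 − 80 → 629; Group 2 − 160 → 545; Group 3 + 60 → 1272; Group 4 + 160 → 3205
End of period: [629, 545, 1272, 3205]
— Period 3 —
Births: 545 * 0.239 = 130, 1272 * 0.183 = 233 ⇒ total 363
Group 2: 629 * 0.977 = 615
Group 3: 545 * 0.98 = 534
Group 4: 1272 * 0.971 + 3205 * 0.446 = 1235 + 1429 = 2664
Net migration: Group 1 − 80 → 283; Group 2 − 160 → 455; Group 3 + 60 → 594; Group 4 + 160 → 2824
End of period: [283, 455, 594, 2824]
Total: 5890 → 4156; change = -1734; percentage change = -29.4%

-29.4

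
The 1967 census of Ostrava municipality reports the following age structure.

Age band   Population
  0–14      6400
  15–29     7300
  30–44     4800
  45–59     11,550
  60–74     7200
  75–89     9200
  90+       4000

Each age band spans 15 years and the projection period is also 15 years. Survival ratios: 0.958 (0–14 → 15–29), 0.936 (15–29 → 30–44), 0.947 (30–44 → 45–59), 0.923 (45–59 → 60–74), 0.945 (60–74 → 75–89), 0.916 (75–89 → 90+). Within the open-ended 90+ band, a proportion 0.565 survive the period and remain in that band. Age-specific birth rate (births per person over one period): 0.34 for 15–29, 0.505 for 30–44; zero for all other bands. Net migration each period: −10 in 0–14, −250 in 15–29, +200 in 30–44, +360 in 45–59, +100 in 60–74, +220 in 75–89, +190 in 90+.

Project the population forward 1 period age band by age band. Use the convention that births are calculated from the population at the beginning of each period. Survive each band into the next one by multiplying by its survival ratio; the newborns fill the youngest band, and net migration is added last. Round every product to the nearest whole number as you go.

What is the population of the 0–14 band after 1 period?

After projecting period 1:
Births: 7300 * 0.34 = 2482 ; 4800 * 0.505 = 2424 → 4906
15–29: 6400 * 0.958 = 6131
30–44: 7300 * 0.936 = 6833
45–59: 4800 * 0.947 = 4546
60–74: 11550 * 0.923 = 10661
75–89: 7200 * 0.945 = 6804
90+: 9200 * 0.916 + 4000 * 0.565 = 8427 + 2260 = 10687
Net migration: 0–14 − 10 → 4896; 15–29 − 250 → 5881; 30–44 + 200 → 7033; 45–59 + 360 → 4906; 60–74 + 100 → 10761; 75–89 + 220 → 7024; 90+ + 190 → 10877
Giving 4896 / 5881 / 7033 / 4906 / 10761 / 7024 / 10877.

4896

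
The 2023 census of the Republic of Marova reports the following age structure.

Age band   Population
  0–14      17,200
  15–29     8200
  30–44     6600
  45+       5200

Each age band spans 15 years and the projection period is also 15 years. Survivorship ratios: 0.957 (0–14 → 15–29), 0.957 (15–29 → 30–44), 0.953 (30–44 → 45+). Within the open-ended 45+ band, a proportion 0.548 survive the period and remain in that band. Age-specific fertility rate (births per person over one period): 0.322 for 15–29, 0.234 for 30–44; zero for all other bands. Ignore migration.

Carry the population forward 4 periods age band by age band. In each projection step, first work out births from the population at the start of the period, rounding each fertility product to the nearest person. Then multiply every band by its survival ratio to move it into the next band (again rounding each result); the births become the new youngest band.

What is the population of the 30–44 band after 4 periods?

Let band 1 be 0–14 through band 4 = 45+.
After projecting period 1:
Births: 8200 × 0.322 = 2640 ; 6600 × 0.234 = 1544 → total 4184
Band 2: 17200 × 0.957 = 16460
Band 3: 8200 × 0.957 = 7847
Band 4: 6600 × 0.953 + 5200 × 0.548 = 6290 + 2850 = 9140
Giving 4184 / 16460 / 7847 / 9140.
After projecting period 2:
Births: 16460 × 0.322 = 5300 ; 7847 × 0.234 = 1836 → total 7136
Band 2: 4184 × 0.957 = 4004
Band 3: 16460 × 0.957 = 15752
Band 4: 7847 × 0.953 + 9140 × 0.548 = 7478 + 5009 = 12487
Giving 7136 / 4004 / 15752 / 12487.
After projecting period 3:
Births: 4004 × 0.322 = 1289 ; 15752 × 0.234 = 3686 → total 4975
Band 2: 7136 × 0.957 = 6829
Band 3: 4004 × 0.957 = 3832
Band 4: 15752 × 0.953 + 12487 × 0.548 = 15012 + 6843 = 21855
Giving 4975 / 6829 / 3832 / 21855.
After projecting period 4:
Births: 6829 × 0.322 = 2199 ; 3832 × 0.234 = 897 → total 3096
Band 2: 4975 × 0.957 = 4761
Band 3: 6829 × 0.957 = 6535
Band 4: 3832 × 0.953 + 21855 × 0.548 = 3652 + 11977 = 15629
Giving 3096 / 4761 / 6535 / 15629.

6535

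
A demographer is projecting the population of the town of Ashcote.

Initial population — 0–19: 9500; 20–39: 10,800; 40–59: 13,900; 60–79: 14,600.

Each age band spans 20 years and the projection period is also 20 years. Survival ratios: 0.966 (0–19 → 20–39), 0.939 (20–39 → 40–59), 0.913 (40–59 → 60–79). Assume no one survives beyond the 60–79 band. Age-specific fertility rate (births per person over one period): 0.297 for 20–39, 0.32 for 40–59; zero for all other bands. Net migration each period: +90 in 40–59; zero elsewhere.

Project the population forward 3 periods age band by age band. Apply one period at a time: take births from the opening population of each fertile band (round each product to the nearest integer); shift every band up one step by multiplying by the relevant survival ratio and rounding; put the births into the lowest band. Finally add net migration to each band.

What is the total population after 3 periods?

25763

Numbering the groups 1..4 from youngest to oldest:
Period 1:
Births: 10800 × 0.297 = 3208, 13900 × 0.32 = 4448 → 7656
Group 2: 9500 × 0.966 = 9177
Group 3: 10800 × 0.939 = 10141
Group 4: 13900 × 0.913 = 12691
Net migration: Group 3 + 90 → 10231
Population now: 0–19=7656, 20–39=9177, 40–59=10231, 60–79=12691
Period 2:
Births: 9177 × 0.297 = 2726, 10231 × 0.32 = 3274 → 6000
Group 2: 7656 × 0.966 = 7396
Group 3: 9177 × 0.939 = 8617
Group 4: 10231 × 0.913 = 9341
Net migration: Group 3 + 90 → 8707
Population now: 0–19=6000, 20–39=7396, 40–59=8707, 60–79=9341
Period 3:
Births: 7396 × 0.297 = 2197, 8707 × 0.32 = 2786 → 4983
Group 2: 6000 × 0.966 = 5796
Group 3: 7396 × 0.939 = 6945
Group 4: 8707 × 0.913 = 7949
Net migration: Group 3 + 90 → 7035
Population now: 0–19=4983, 20–39=5796, 40–59=7035, 60–79=7949
Total after period 3: 4983 + 5796 + 7035 + 7949 = 25763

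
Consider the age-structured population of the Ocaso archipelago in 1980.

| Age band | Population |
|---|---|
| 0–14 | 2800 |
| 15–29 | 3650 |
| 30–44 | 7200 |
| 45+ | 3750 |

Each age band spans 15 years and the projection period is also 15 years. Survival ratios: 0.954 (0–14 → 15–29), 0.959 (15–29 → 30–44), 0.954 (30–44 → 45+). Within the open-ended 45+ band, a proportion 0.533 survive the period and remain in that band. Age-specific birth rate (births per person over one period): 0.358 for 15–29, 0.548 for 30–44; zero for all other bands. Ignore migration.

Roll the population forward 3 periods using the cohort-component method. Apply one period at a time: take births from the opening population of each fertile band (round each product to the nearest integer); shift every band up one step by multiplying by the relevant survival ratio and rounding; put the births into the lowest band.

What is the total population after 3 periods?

— Period 1 —
Births: 3650 × 0.358 = 1307 ; 7200 × 0.548 = 3946 — total 5253
15–29: 2800 × 0.954 = 2671
30–44: 3650 × 0.959 = 3500
45+: 7200 × 0.954 + 3750 × 0.533 = 6869 + 1999 = 8868
End of period: [5253, 2671, 3500, 8868]
— Period 2 —
Births: 2671 × 0.358 = 956 ; 3500 × 0.548 = 1918 — total 2874
15–29: 5253 × 0.954 = 5011
30–44: 2671 × 0.959 = 2561
45+: 3500 × 0.954 + 8868 × 0.533 = 3339 + 4727 = 8066
End of period: [2874, 5011, 2561, 8066]
— Period 3 —
Births: 5011 × 0.358 = 1794 ; 2561 × 0.548 = 1403 — total 3197
15–29: 2874 × 0.954 = 2742
30–44: 5011 × 0.959 = 4806
45+: 2561 × 0.954 + 8066 × 0.533 = 2443 + 4299 = 6742
End of period: [3197, 2742, 4806, 6742]
Total after period 3: 3197 + 2742 + 4806 + 6742 = 17487

17487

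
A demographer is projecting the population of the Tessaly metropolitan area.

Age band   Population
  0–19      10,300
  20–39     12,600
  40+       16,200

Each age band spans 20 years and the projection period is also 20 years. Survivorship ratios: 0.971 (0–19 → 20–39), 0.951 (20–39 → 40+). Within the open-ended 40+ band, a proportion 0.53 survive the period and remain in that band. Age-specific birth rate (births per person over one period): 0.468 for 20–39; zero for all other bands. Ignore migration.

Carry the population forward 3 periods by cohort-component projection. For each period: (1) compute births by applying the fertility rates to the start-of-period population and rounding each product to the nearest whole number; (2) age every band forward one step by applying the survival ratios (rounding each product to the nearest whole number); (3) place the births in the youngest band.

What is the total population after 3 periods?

Numbering the groups 1..3 from youngest to oldest:
After projecting period 1:
Births: 12600 × 0.468 = 5897
Group 2: 10300 × 0.971 = 10001
Group 3: 12600 × 0.951 + 16200 × 0.53 = 11983 + 8586 = 20569
Giving 5897 / 10001 / 20569.
After projecting period 2:
Births: 10001 × 0.468 = 4680
Group 2: 5897 × 0.971 = 5726
Group 3: 10001 × 0.951 + 20569 × 0.53 = 9511 + 10902 = 20413
Giving 4680 / 5726 / 20413.
After projecting period 3:
Births: 5726 × 0.468 = 2680
Group 2: 4680 × 0.971 = 4544
Group 3: 5726 × 0.951 + 20413 × 0.53 = 5445 + 10819 = 16264
Giving 2680 / 4544 / 16264.
Total after period 3: 2680 + 4544 + 16264 = 23488

23488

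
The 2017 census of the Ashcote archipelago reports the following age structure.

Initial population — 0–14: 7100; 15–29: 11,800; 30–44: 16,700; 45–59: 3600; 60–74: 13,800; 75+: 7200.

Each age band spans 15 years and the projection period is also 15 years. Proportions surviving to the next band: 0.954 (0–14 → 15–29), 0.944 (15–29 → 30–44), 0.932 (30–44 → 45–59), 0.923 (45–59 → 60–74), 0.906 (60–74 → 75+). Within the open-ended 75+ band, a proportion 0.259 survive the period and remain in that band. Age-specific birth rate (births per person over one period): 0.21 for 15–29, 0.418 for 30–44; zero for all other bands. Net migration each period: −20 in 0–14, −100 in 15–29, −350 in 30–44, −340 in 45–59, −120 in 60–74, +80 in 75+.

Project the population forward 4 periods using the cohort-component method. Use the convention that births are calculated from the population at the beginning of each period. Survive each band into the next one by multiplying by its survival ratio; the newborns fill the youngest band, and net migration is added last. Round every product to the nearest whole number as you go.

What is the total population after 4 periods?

37091

Call the groups 1 to 6, youngest first.
— Period 1 —
Births: 11800 × 0.21 = 2478 ; 16700 × 0.418 = 6981 ⇒ total 9459
Group 2: 7100 × 0.954 = 6773
Group 3: 11800 × 0.944 = 11139
Group 4: 16700 × 0.932 = 15564
Group 5: 3600 × 0.923 = 3323
Group 6: 13800 × 0.906 + 7200 × 0.259 = 12503 + 1865 = 14368
Net migration: Group 1 − 20 → 9439; Group 2 − 100 → 6673; Group 3 − 350 → 10789; Group 4 − 340 → 15224; Group 5 − 120 → 3203; Group 6 + 80 → 14448
End of period: [9439, 6673, 10789, 15224, 3203, 14448]
— Period 2 —
Births: 6673 × 0.21 = 1401 ; 10789 × 0.418 = 4510 ⇒ total 5911
Group 2: 9439 × 0.954 = 9005
Group 3: 6673 × 0.944 = 6299
Group 4: 10789 × 0.932 = 10055
Group 5: 15224 × 0.923 = 14052
Group 6: 3203 × 0.906 + 14448 × 0.259 = 2902 + 3742 = 6644
Net migration: Group 1 − 20 → 5891; Group 2 − 100 → 8905; Group 3 − 350 → 5949; Group 4 − 340 → 9715; Group 5 − 120 → 13932; Group 6 + 80 → 6724
End of period: [5891, 8905, 5949, 9715, 13932, 6724]
— Period 3 —
Births: 8905 × 0.21 = 1870 ; 5949 × 0.418 = 2487 ⇒ total 4357
Group 2: 5891 × 0.954 = 5620
Group 3: 8905 × 0.944 = 8406
Group 4: 5949 × 0.932 = 5544
Group 5: 9715 × 0.923 = 8967
Group 6: 13932 × 0.906 + 6724 × 0.259 = 12622 + 1742 = 14364
Net migration: Group 1 − 20 → 4337; Group 2 − 100 → 5520; Group 3 − 350 → 8056; Group 4 − 340 → 5204; Group 5 − 120 → 8847; Group 6 + 80 → 14444
End of period: [4337, 5520, 8056, 5204, 8847, 14444]
— Period 4 —
Births: 5520 × 0.21 = 1159 ; 8056 × 0.418 = 3367 ⇒ total 4526
Group 2: 4337 × 0.954 = 4137
Group 3: 5520 × 0.944 = 5211
Group 4: 8056 × 0.932 = 7508
Group 5: 5204 × 0.923 = 4803
Group 6: 8847 × 0.906 + 14444 × 0.259 = 8015 + 3741 = 11756
Net migration: Group 1 − 20 → 4506; Group 2 − 100 → 4037; Group 3 − 350 → 4861; Group 4 − 340 → 7168; Group 5 − 120 → 4683; Group 6 + 80 → 11836
End of period: [4506, 4037, 4861, 7168, 4683, 11836]
Total after period 4: 4506 + 4037 + 4861 + 7168 + 4683 + 11836 = 37091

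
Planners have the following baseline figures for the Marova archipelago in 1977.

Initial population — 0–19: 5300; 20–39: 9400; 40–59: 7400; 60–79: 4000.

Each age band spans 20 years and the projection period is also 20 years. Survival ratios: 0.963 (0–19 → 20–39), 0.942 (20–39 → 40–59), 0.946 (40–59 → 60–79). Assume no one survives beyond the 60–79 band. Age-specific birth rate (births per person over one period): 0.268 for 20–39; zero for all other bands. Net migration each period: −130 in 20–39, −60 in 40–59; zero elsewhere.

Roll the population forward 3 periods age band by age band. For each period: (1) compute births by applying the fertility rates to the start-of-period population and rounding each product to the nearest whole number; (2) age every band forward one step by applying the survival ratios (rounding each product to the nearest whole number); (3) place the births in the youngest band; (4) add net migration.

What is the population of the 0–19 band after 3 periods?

(Groups numbered youngest = 1 to oldest = 4.)
— Period 1 —
Births: 9400 * 0.268 = 2519
Group 2: 5300 * 0.963 = 5104
Group 3: 9400 * 0.942 = 8855
Group 4: 7400 * 0.946 = 7000
Net migration: Group 2 − 130 → 4974; Group 3 − 60 → 8795
Giving 2519 / 4974 / 8795 / 7000.
— Period 2 —
Births: 4974 * 0.268 = 1333
Group 2: 2519 * 0.963 = 2426
Group 3: 4974 * 0.942 = 4686
Group 4: 8795 * 0.946 = 8320
Net migration: Group 2 − 130 → 2296; Group 3 − 60 → 4626
Giving 1333 / 2296 / 4626 / 8320.
— Period 3 —
Births: 2296 * 0.268 = 615
Group 2: 1333 * 0.963 = 1284
Group 3: 2296 * 0.942 = 2163
Group 4: 4626 * 0.946 = 4376
Net migration: Group 2 − 130 → 1154; Group 3 − 60 → 2103
Giving 615 / 1154 / 2103 / 4376.

615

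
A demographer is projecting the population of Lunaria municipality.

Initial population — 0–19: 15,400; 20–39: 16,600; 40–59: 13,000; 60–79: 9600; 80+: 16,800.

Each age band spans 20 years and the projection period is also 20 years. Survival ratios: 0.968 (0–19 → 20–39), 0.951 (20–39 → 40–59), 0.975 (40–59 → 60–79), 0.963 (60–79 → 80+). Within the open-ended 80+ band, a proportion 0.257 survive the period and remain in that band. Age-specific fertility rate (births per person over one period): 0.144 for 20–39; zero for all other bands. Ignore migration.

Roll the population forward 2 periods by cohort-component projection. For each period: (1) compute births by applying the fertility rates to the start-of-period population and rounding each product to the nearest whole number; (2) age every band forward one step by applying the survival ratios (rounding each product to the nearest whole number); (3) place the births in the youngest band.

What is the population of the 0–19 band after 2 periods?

2147

Call the groups 1 to 5, youngest first.
Period 1:
Births: 16600 × 0.144 = 2390
Group 2: 15400 × 0.968 = 14907
Group 3: 16600 × 0.951 = 15787
Group 4: 13000 × 0.975 = 12675
Group 5: 9600 × 0.963 + 16800 × 0.257 = 9245 + 4318 = 13563
Giving 2390 / 14907 / 15787 / 12675 / 13563.
Period 2:
Births: 14907 × 0.144 = 2147
Group 2: 2390 × 0.968 = 2314
Group 3: 14907 × 0.951 = 14177
Group 4: 15787 × 0.975 = 15392
Group 5: 12675 × 0.963 + 13563 × 0.257 = 12206 + 3486 = 15692
Giving 2147 / 2314 / 14177 / 15392 / 15692.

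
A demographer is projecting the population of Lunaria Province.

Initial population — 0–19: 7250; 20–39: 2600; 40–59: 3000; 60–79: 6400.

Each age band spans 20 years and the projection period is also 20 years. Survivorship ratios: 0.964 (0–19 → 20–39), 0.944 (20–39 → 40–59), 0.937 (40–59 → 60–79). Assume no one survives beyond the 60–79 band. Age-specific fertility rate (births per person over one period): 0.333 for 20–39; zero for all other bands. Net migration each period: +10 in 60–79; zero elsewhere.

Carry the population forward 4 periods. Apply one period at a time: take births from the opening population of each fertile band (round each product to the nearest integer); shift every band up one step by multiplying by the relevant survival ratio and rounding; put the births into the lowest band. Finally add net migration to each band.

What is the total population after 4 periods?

3880

Call the bands 1 to 4, youngest first.
Period 1:
Births: 2600 × 0.333 = 866
Band 2: 7250 × 0.964 = 6989
Band 3: 2600 × 0.944 = 2454
Band 4: 3000 × 0.937 = 2811
Net migration: Band 4 + 10 → 2821
Population now: 0–19=866, 20–39=6989, 40–59=2454, 60–79=2821
Period 2:
Births: 6989 × 0.333 = 2327
Band 2: 866 × 0.964 = 835
Band 3: 6989 × 0.944 = 6598
Band 4: 2454 × 0.937 = 2299
Net migration: Band 4 + 10 → 2309
Population now: 0–19=2327, 20–39=835, 40–59=6598, 60–79=2309
Period 3:
Births: 835 × 0.333 = 278
Band 2: 2327 × 0.964 = 2243
Band 3: 835 × 0.944 = 788
Band 4: 6598 × 0.937 = 6182
Net migration: Band 4 + 10 → 6192
Population now: 0–19=278, 20–39=2243, 40–59=788, 60–79=6192
Period 4:
Births: 2243 × 0.333 = 747
Band 2: 278 × 0.964 = 268
Band 3: 2243 × 0.944 = 2117
Band 4: 788 × 0.937 = 738
Net migration: Band 4 + 10 → 748
Population now: 0–19=747, 20–39=268, 40–59=2117, 60–79=748
Total after period 4: 747 + 268 + 2117 + 748 = 3880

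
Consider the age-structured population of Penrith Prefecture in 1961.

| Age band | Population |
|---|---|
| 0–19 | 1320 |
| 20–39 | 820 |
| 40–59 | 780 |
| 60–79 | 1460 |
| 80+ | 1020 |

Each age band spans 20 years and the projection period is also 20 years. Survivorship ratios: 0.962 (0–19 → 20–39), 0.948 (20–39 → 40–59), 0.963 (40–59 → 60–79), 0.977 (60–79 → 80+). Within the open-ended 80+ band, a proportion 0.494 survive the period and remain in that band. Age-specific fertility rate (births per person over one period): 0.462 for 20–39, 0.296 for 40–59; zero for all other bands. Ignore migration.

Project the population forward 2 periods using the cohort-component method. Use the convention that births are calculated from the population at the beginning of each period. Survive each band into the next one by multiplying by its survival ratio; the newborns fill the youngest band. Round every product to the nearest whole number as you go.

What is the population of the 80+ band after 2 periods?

Let group 1 be 0–19 through group 5 = 80+.
Period 1.
Births: 820 * 0.462 = 379  |  780 * 0.296 = 231 — total 610
Group 2: 1320 * 0.962 = 1270
Group 3: 820 * 0.948 = 777
Group 4: 780 * 0.963 = 751
Group 5: 1460 * 0.977 + 1020 * 0.494 = 1426 + 504 = 1930
→ [610, 1270, 777, 751, 1930]
Period 2.
Births: 1270 * 0.462 = 587  |  777 * 0.296 = 230 — total 817
Group 2: 610 * 0.962 = 587
Group 3: 1270 * 0.948 = 1204
Group 4: 777 * 0.963 = 748
Group 5: 751 * 0.977 + 1930 * 0.494 = 734 + 953 = 1687
→ [817, 587, 1204, 748, 1687]

1687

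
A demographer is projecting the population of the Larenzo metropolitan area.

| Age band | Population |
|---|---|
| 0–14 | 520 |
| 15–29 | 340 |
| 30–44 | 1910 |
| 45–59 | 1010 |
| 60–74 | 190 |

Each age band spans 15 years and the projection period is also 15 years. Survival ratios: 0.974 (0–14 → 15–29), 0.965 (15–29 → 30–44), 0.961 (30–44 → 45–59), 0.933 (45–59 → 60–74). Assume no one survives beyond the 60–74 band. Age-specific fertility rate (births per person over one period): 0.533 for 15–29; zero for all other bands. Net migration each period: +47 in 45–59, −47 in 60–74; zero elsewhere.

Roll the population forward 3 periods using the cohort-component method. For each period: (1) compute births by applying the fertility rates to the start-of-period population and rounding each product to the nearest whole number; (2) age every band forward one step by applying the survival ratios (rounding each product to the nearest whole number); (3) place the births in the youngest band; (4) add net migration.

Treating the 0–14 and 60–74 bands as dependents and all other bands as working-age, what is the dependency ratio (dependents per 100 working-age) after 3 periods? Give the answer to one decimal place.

Call the groups 1 to 5, youngest first.
After projecting period 1:
Births: 340 × 0.533 = 181
Group 2: 520 × 0.974 = 506
Group 3: 340 × 0.965 = 328
Group 4: 1910 × 0.961 = 1836
Group 5: 1010 × 0.933 = 942
Net migration: Group 4 + 47 → 1883; Group 5 − 47 → 895
→ [181, 506, 328, 1883, 895]
After projecting period 2:
Births: 506 × 0.533 = 270
Group 2: 181 × 0.974 = 176
Group 3: 506 × 0.965 = 488
Group 4: 328 × 0.961 = 315
Group 5: 1883 × 0.933 = 1757
Net migration: Group 4 + 47 → 362; Group 5 − 47 → 1710
→ [270, 176, 488, 362, 1710]
After projecting period 3:
Births: 176 × 0.533 = 94
Group 2: 270 × 0.974 = 263
Group 3: 176 × 0.965 = 170
Group 4: 488 × 0.961 = 469
Group 5: 362 × 0.933 = 338
Net migration: Group 4 + 47 → 516; Group 5 − 47 → 291
→ [94, 263, 170, 516, 291]
Dependents (band 0–14 + band 60–74) = 94 + 291 = 385; working-age = 949; ratio = 385/949 × 100 = 40.6

40.6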